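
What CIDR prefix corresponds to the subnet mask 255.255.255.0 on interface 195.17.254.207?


Binary: 11111111.11111111.11111111.00000000
Count leading 1s
Prefix: /24


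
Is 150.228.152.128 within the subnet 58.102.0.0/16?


Subnet network: 58.102.0.0
Test IP AND mask: 150.228.0.0
No, 150.228.152.128 is not in 58.102.0.0/16


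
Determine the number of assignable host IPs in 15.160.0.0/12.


Host bits = 32 - 12 = 20
Total addresses = 2^20 = 1048576
Usable = total - 2 (network and broadcast)
Usable hosts: 1048574


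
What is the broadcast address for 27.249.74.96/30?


Network: 27.249.74.96/30
Host bits = 2
Set all host bits to 1:
Broadcast: 27.249.74.99


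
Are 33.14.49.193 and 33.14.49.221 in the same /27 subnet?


Mask: 255.255.255.224
33.14.49.193 AND mask = 33.14.49.192
33.14.49.221 AND mask = 33.14.49.192
Yes, same subnet (33.14.49.192)


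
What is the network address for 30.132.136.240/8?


IP:   00011110.10000100.10001000.11110000
Mask: 11111111.00000000.00000000.00000000
AND operation:
Net:  00011110.00000000.00000000.00000000
Network: 30.0.0.0/8


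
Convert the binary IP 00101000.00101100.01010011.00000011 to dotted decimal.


00101000 = 40
00101100 = 44
01010011 = 83
00000011 = 3
IP: 40.44.83.3


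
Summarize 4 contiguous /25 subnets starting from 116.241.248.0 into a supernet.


Original prefix: /25
Number of subnets: 4 = 2^2
New prefix = 25 - 2 = 23
Supernet: 116.241.248.0/23


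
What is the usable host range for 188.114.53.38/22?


Network: 188.114.52.0
Broadcast: 188.114.55.255
First usable = network + 1
Last usable = broadcast - 1
Range: 188.114.52.1 to 188.114.55.254


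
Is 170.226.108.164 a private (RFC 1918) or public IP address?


RFC 1918 private ranges:
  10.0.0.0/8 (10.0.0.0 - 10.255.255.255)
  172.16.0.0/12 (172.16.0.0 - 172.31.255.255)
  192.168.0.0/16 (192.168.0.0 - 192.168.255.255)
Public (not in any RFC 1918 range)


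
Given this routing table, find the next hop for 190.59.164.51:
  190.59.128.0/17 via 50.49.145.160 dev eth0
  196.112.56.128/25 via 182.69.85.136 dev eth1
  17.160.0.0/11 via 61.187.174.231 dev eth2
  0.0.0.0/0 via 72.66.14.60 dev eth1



Longest prefix match for 190.59.164.51:
  /17 190.59.128.0: MATCH
  /25 196.112.56.128: no
  /11 17.160.0.0: no
  /0 0.0.0.0: MATCH
Selected: next-hop 50.49.145.160 via eth0 (matched /17)


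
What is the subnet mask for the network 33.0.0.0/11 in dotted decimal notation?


/11 means 11 network bits, 21 host bits
Binary: 11111111111000000000000000000000
Mask: 255.224.0.0


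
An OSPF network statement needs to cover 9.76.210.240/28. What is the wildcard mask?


Subnet mask: 255.255.255.240
Wildcard = 255.255.255.255 - subnet mask
255 - 255 = 0
255 - 255 = 0
255 - 255 = 0
255 - 240 = 15
Wildcard: 0.0.0.15


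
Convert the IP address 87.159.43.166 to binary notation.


87 = 01010111
159 = 10011111
43 = 00101011
166 = 10100110
Binary: 01010111.10011111.00101011.10100110


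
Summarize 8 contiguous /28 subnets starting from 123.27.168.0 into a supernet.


Original prefix: /28
Number of subnets: 8 = 2^3
New prefix = 28 - 3 = 25
Supernet: 123.27.168.0/25


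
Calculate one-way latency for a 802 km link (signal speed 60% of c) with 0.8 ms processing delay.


Speed = 0.6 * 3e5 km/s = 180000 km/s
Propagation delay = 802 / 180000 = 0.0045 s = 4.4556 ms
Processing delay = 0.8 ms
Total one-way latency = 5.2556 ms


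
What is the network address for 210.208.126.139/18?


IP:   11010010.11010000.01111110.10001011
Mask: 11111111.11111111.11000000.00000000
AND operation:
Net:  11010010.11010000.01000000.00000000
Network: 210.208.64.0/18


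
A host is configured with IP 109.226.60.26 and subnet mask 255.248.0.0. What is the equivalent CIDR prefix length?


Binary: 11111111.11111000.00000000.00000000
Count leading 1s
Prefix: /13


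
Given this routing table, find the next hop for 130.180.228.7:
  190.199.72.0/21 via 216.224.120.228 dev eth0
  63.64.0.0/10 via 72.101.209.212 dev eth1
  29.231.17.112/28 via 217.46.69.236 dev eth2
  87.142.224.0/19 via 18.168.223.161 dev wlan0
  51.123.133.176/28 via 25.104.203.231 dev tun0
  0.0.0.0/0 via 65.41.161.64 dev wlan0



Longest prefix match for 130.180.228.7:
  /21 190.199.72.0: no
  /10 63.64.0.0: no
  /28 29.231.17.112: no
  /19 87.142.224.0: no
  /28 51.123.133.176: no
  /0 0.0.0.0: MATCH
Selected: next-hop 65.41.161.64 via wlan0 (matched /0)


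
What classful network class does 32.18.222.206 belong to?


First octet: 32
Binary: 00100000
0xxxxxxx -> Class A (1-126)
Class A, default mask 255.0.0.0 (/8)


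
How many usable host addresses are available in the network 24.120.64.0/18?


Host bits = 32 - 18 = 14
Total addresses = 2^14 = 16384
Usable = total - 2 (network and broadcast)
Usable hosts: 16382


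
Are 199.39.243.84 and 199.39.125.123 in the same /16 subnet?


Mask: 255.255.0.0
199.39.243.84 AND mask = 199.39.0.0
199.39.125.123 AND mask = 199.39.0.0
Yes, same subnet (199.39.0.0)


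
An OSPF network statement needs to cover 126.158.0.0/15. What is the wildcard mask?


Subnet mask: 255.254.0.0
Wildcard = 255.255.255.255 - subnet mask
255 - 255 = 0
255 - 254 = 1
255 - 0 = 255
255 - 0 = 255
Wildcard: 0.1.255.255


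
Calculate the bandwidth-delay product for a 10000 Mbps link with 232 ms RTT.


BDP = bandwidth * RTT
= 10000 Mbps * 232 ms
= 10000 * 1e6 * 232 / 1000 bits
= 2320000000 bits
= 290000000 bytes
= 283203.125 KB
BDP = 2320000000 bits (290000000 bytes)


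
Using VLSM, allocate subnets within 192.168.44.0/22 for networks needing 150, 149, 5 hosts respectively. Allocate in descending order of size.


150 hosts -> /24 (254 usable): 192.168.44.0/24
149 hosts -> /24 (254 usable): 192.168.45.0/24
5 hosts -> /29 (6 usable): 192.168.46.0/29
Allocation: 192.168.44.0/24 (150 hosts, 254 usable); 192.168.45.0/24 (149 hosts, 254 usable); 192.168.46.0/29 (5 hosts, 6 usable)


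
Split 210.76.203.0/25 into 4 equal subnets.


New prefix = 25 + 2 = 27
Each subnet has 32 addresses
  210.76.203.0/27
  210.76.203.32/27
  210.76.203.64/27
  210.76.203.96/27
Subnets: 210.76.203.0/27, 210.76.203.32/27, 210.76.203.64/27, 210.76.203.96/27


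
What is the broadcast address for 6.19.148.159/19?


Network: 6.19.128.0/19
Host bits = 13
Set all host bits to 1:
Broadcast: 6.19.159.255


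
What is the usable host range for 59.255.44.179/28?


Network: 59.255.44.176
Broadcast: 59.255.44.191
First usable = network + 1
Last usable = broadcast - 1
Range: 59.255.44.177 to 59.255.44.190


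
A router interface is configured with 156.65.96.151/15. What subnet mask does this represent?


/15 means 15 network bits, 17 host bits
Binary: 11111111111111100000000000000000
Mask: 255.254.0.0


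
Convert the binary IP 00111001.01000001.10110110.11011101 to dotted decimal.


00111001 = 57
01000001 = 65
10110110 = 182
11011101 = 221
IP: 57.65.182.221


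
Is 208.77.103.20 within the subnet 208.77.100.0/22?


Subnet network: 208.77.100.0
Test IP AND mask: 208.77.100.0
Yes, 208.77.103.20 is in 208.77.100.0/22


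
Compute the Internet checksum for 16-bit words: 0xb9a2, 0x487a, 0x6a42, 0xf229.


Sum all words (with carry folding):
+ 0xb9a2 = 0xb9a2
+ 0x487a = 0x021d
+ 0x6a42 = 0x6c5f
+ 0xf229 = 0x5e89
One's complement: ~0x5e89
Checksum = 0xa176


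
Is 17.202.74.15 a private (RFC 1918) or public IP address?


RFC 1918 private ranges:
  10.0.0.0/8 (10.0.0.0 - 10.255.255.255)
  172.16.0.0/12 (172.16.0.0 - 172.31.255.255)
  192.168.0.0/16 (192.168.0.0 - 192.168.255.255)
Public (not in any RFC 1918 range)


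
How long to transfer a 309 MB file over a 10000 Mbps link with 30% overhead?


Effective throughput = 10000 * (1 - 30/100) = 7000 Mbps
File size in Mb = 309 * 8 = 2472 Mb
Time = 2472 / 7000
Time = 0.3531 seconds


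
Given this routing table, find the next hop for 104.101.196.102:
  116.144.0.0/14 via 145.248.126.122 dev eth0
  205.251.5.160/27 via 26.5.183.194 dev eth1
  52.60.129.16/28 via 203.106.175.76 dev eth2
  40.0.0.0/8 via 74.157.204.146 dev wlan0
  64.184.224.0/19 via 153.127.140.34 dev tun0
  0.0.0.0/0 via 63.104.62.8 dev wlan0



Longest prefix match for 104.101.196.102:
  /14 116.144.0.0: no
  /27 205.251.5.160: no
  /28 52.60.129.16: no
  /8 40.0.0.0: no
  /19 64.184.224.0: no
  /0 0.0.0.0: MATCH
Selected: next-hop 63.104.62.8 via wlan0 (matched /0)


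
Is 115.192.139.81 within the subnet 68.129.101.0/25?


Subnet network: 68.129.101.0
Test IP AND mask: 115.192.139.0
No, 115.192.139.81 is not in 68.129.101.0/25


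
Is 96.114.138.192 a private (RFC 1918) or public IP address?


RFC 1918 private ranges:
  10.0.0.0/8 (10.0.0.0 - 10.255.255.255)
  172.16.0.0/12 (172.16.0.0 - 172.31.255.255)
  192.168.0.0/16 (192.168.0.0 - 192.168.255.255)
Public (not in any RFC 1918 range)


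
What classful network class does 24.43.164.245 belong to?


First octet: 24
Binary: 00011000
0xxxxxxx -> Class A (1-126)
Class A, default mask 255.0.0.0 (/8)


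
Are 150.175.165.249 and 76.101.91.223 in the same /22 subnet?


Mask: 255.255.252.0
150.175.165.249 AND mask = 150.175.164.0
76.101.91.223 AND mask = 76.101.88.0
No, different subnets (150.175.164.0 vs 76.101.88.0)


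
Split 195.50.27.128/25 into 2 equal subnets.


New prefix = 25 + 1 = 26
Each subnet has 64 addresses
  195.50.27.128/26
  195.50.27.192/26
Subnets: 195.50.27.128/26, 195.50.27.192/26


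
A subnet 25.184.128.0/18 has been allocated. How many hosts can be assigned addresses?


Host bits = 32 - 18 = 14
Total addresses = 2^14 = 16384
Usable = total - 2 (network and broadcast)
Usable hosts: 16382


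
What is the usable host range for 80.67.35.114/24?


Network: 80.67.35.0
Broadcast: 80.67.35.255
First usable = network + 1
Last usable = broadcast - 1
Range: 80.67.35.1 to 80.67.35.254


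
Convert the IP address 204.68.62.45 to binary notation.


204 = 11001100
68 = 01000100
62 = 00111110
45 = 00101101
Binary: 11001100.01000100.00111110.00101101


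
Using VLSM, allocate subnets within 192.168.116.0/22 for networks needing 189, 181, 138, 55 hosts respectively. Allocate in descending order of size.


189 hosts -> /24 (254 usable): 192.168.116.0/24
181 hosts -> /24 (254 usable): 192.168.117.0/24
138 hosts -> /24 (254 usable): 192.168.118.0/24
55 hosts -> /26 (62 usable): 192.168.119.0/26
Allocation: 192.168.116.0/24 (189 hosts, 254 usable); 192.168.117.0/24 (181 hosts, 254 usable); 192.168.118.0/24 (138 hosts, 254 usable); 192.168.119.0/26 (55 hosts, 62 usable)


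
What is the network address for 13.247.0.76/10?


IP:   00001101.11110111.00000000.01001100
Mask: 11111111.11000000.00000000.00000000
AND operation:
Net:  00001101.11000000.00000000.00000000
Network: 13.192.0.0/10


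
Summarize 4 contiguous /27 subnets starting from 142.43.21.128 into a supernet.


Original prefix: /27
Number of subnets: 4 = 2^2
New prefix = 27 - 2 = 25
Supernet: 142.43.21.128/25


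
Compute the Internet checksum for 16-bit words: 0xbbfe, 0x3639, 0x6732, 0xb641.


Sum all words (with carry folding):
+ 0xbbfe = 0xbbfe
+ 0x3639 = 0xf237
+ 0x6732 = 0x596a
+ 0xb641 = 0x0fac
One's complement: ~0x0fac
Checksum = 0xf053


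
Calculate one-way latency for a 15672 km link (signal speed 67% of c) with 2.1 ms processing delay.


Speed = 0.67 * 3e5 km/s = 201000 km/s
Propagation delay = 15672 / 201000 = 0.078 s = 77.9701 ms
Processing delay = 2.1 ms
Total one-way latency = 80.0701 ms


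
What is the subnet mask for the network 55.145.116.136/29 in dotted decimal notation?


/29 means 29 network bits, 3 host bits
Binary: 11111111111111111111111111111000
Mask: 255.255.255.248


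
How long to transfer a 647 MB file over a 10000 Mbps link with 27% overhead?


Effective throughput = 10000 * (1 - 27/100) = 7300 Mbps
File size in Mb = 647 * 8 = 5176 Mb
Time = 5176 / 7300
Time = 0.709 seconds


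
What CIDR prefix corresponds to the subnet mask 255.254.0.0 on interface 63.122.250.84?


Binary: 11111111.11111110.00000000.00000000
Count leading 1s
Prefix: /15


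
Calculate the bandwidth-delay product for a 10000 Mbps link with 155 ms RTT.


BDP = bandwidth * RTT
= 10000 Mbps * 155 ms
= 10000 * 1e6 * 155 / 1000 bits
= 1550000000 bits
= 193750000 bytes
= 189208.9844 KB
BDP = 1550000000 bits (193750000 bytes)


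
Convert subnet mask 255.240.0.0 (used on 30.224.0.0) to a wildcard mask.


Subnet mask: 255.240.0.0
Wildcard = 255.255.255.255 - subnet mask
255 - 255 = 0
255 - 240 = 15
255 - 0 = 255
255 - 0 = 255
Wildcard: 0.15.255.255


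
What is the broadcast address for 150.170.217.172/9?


Network: 150.128.0.0/9
Host bits = 23
Set all host bits to 1:
Broadcast: 150.255.255.255


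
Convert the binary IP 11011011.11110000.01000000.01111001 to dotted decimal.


11011011 = 219
11110000 = 240
01000000 = 64
01111001 = 121
IP: 219.240.64.121


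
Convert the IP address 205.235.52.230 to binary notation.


205 = 11001101
235 = 11101011
52 = 00110100
230 = 11100110
Binary: 11001101.11101011.00110100.11100110


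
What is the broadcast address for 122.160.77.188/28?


Network: 122.160.77.176/28
Host bits = 4
Set all host bits to 1:
Broadcast: 122.160.77.191


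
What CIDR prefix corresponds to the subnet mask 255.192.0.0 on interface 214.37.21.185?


Binary: 11111111.11000000.00000000.00000000
Count leading 1s
Prefix: /10


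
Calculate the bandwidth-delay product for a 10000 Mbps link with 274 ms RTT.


BDP = bandwidth * RTT
= 10000 Mbps * 274 ms
= 10000 * 1e6 * 274 / 1000 bits
= 2740000000 bits
= 342500000 bytes
= 334472.6562 KB
BDP = 2740000000 bits (342500000 bytes)


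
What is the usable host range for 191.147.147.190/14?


Network: 191.144.0.0
Broadcast: 191.147.255.255
First usable = network + 1
Last usable = broadcast - 1
Range: 191.144.0.1 to 191.147.255.254


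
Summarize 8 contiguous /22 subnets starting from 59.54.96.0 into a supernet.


Original prefix: /22
Number of subnets: 8 = 2^3
New prefix = 22 - 3 = 19
Supernet: 59.54.96.0/19


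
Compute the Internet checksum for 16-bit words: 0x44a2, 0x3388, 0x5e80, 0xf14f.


Sum all words (with carry folding):
+ 0x44a2 = 0x44a2
+ 0x3388 = 0x782a
+ 0x5e80 = 0xd6aa
+ 0xf14f = 0xc7fa
One's complement: ~0xc7fa
Checksum = 0x3805


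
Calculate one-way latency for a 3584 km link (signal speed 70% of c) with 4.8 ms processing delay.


Speed = 0.7 * 3e5 km/s = 210000 km/s
Propagation delay = 3584 / 210000 = 0.0171 s = 17.0667 ms
Processing delay = 4.8 ms
Total one-way latency = 21.8667 ms


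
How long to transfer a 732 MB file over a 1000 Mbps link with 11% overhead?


Effective throughput = 1000 * (1 - 11/100) = 890 Mbps
File size in Mb = 732 * 8 = 5856 Mb
Time = 5856 / 890
Time = 6.5798 seconds


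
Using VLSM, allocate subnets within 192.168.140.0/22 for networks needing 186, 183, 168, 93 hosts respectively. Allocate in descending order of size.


186 hosts -> /24 (254 usable): 192.168.140.0/24
183 hosts -> /24 (254 usable): 192.168.141.0/24
168 hosts -> /24 (254 usable): 192.168.142.0/24
93 hosts -> /25 (126 usable): 192.168.143.0/25
Allocation: 192.168.140.0/24 (186 hosts, 254 usable); 192.168.141.0/24 (183 hosts, 254 usable); 192.168.142.0/24 (168 hosts, 254 usable); 192.168.143.0/25 (93 hosts, 126 usable)


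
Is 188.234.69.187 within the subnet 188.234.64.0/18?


Subnet network: 188.234.64.0
Test IP AND mask: 188.234.64.0
Yes, 188.234.69.187 is in 188.234.64.0/18


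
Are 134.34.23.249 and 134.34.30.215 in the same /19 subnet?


Mask: 255.255.224.0
134.34.23.249 AND mask = 134.34.0.0
134.34.30.215 AND mask = 134.34.0.0
Yes, same subnet (134.34.0.0)


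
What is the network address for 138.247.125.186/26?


IP:   10001010.11110111.01111101.10111010
Mask: 11111111.11111111.11111111.11000000
AND operation:
Net:  10001010.11110111.01111101.10000000
Network: 138.247.125.128/26


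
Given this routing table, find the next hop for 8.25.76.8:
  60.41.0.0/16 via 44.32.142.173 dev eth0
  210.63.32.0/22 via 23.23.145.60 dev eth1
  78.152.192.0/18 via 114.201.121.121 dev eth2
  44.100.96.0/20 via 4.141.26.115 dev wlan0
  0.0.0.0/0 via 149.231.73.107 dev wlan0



Longest prefix match for 8.25.76.8:
  /16 60.41.0.0: no
  /22 210.63.32.0: no
  /18 78.152.192.0: no
  /20 44.100.96.0: no
  /0 0.0.0.0: MATCH
Selected: next-hop 149.231.73.107 via wlan0 (matched /0)


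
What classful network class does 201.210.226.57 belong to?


First octet: 201
Binary: 11001001
110xxxxx -> Class C (192-223)
Class C, default mask 255.255.255.0 (/24)


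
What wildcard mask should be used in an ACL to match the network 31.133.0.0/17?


Subnet mask: 255.255.128.0
Wildcard = 255.255.255.255 - subnet mask
255 - 255 = 0
255 - 255 = 0
255 - 128 = 127
255 - 0 = 255
Wildcard: 0.0.127.255


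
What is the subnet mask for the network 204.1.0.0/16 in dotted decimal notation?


/16 means 16 network bits, 16 host bits
Binary: 11111111111111110000000000000000
Mask: 255.255.0.0


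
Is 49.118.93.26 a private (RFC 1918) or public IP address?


RFC 1918 private ranges:
  10.0.0.0/8 (10.0.0.0 - 10.255.255.255)
  172.16.0.0/12 (172.16.0.0 - 172.31.255.255)
  192.168.0.0/16 (192.168.0.0 - 192.168.255.255)
Public (not in any RFC 1918 range)


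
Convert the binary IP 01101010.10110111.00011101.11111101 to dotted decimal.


01101010 = 106
10110111 = 183
00011101 = 29
11111101 = 253
IP: 106.183.29.253


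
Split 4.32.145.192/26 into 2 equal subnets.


New prefix = 26 + 1 = 27
Each subnet has 32 addresses
  4.32.145.192/27
  4.32.145.224/27
Subnets: 4.32.145.192/27, 4.32.145.224/27


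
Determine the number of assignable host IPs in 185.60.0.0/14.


Host bits = 32 - 14 = 18
Total addresses = 2^18 = 262144
Usable = total - 2 (network and broadcast)
Usable hosts: 262142


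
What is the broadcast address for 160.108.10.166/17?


Network: 160.108.0.0/17
Host bits = 15
Set all host bits to 1:
Broadcast: 160.108.127.255


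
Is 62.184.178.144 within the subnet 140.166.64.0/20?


Subnet network: 140.166.64.0
Test IP AND mask: 62.184.176.0
No, 62.184.178.144 is not in 140.166.64.0/20


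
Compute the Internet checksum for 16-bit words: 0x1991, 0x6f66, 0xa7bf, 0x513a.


Sum all words (with carry folding):
+ 0x1991 = 0x1991
+ 0x6f66 = 0x88f7
+ 0xa7bf = 0x30b7
+ 0x513a = 0x81f1
One's complement: ~0x81f1
Checksum = 0x7e0e


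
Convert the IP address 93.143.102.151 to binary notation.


93 = 01011101
143 = 10001111
102 = 01100110
151 = 10010111
Binary: 01011101.10001111.01100110.10010111


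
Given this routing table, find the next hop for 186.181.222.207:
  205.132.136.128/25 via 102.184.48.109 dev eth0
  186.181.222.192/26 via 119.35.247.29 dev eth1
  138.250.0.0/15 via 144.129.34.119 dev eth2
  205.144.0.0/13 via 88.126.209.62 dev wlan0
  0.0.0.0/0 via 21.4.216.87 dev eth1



Longest prefix match for 186.181.222.207:
  /25 205.132.136.128: no
  /26 186.181.222.192: MATCH
  /15 138.250.0.0: no
  /13 205.144.0.0: no
  /0 0.0.0.0: MATCH
Selected: next-hop 119.35.247.29 via eth1 (matched /26)


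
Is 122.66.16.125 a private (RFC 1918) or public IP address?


RFC 1918 private ranges:
  10.0.0.0/8 (10.0.0.0 - 10.255.255.255)
  172.16.0.0/12 (172.16.0.0 - 172.31.255.255)
  192.168.0.0/16 (192.168.0.0 - 192.168.255.255)
Public (not in any RFC 1918 range)


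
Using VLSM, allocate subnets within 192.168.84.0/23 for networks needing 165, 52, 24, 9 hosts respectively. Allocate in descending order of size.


165 hosts -> /24 (254 usable): 192.168.84.0/24
52 hosts -> /26 (62 usable): 192.168.85.0/26
24 hosts -> /27 (30 usable): 192.168.85.64/27
9 hosts -> /28 (14 usable): 192.168.85.96/28
Allocation: 192.168.84.0/24 (165 hosts, 254 usable); 192.168.85.0/26 (52 hosts, 62 usable); 192.168.85.64/27 (24 hosts, 30 usable); 192.168.85.96/28 (9 hosts, 14 usable)


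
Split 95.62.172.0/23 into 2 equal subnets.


New prefix = 23 + 1 = 24
Each subnet has 256 addresses
  95.62.172.0/24
  95.62.173.0/24
Subnets: 95.62.172.0/24, 95.62.173.0/24


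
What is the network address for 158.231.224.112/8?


IP:   10011110.11100111.11100000.01110000
Mask: 11111111.00000000.00000000.00000000
AND operation:
Net:  10011110.00000000.00000000.00000000
Network: 158.0.0.0/8


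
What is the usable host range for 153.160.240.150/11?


Network: 153.160.0.0
Broadcast: 153.191.255.255
First usable = network + 1
Last usable = broadcast - 1
Range: 153.160.0.1 to 153.191.255.254


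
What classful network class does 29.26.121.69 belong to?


First octet: 29
Binary: 00011101
0xxxxxxx -> Class A (1-126)
Class A, default mask 255.0.0.0 (/8)


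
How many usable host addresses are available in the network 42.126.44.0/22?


Host bits = 32 - 22 = 10
Total addresses = 2^10 = 1024
Usable = total - 2 (network and broadcast)
Usable hosts: 1022


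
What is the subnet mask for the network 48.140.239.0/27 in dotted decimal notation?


/27 means 27 network bits, 5 host bits
Binary: 11111111111111111111111111100000
Mask: 255.255.255.224


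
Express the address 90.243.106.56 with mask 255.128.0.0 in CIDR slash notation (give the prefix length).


Binary: 11111111.10000000.00000000.00000000
Count leading 1s
Prefix: /9


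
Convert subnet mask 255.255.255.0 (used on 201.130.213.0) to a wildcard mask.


Subnet mask: 255.255.255.0
Wildcard = 255.255.255.255 - subnet mask
255 - 255 = 0
255 - 255 = 0
255 - 255 = 0
255 - 0 = 255
Wildcard: 0.0.0.255


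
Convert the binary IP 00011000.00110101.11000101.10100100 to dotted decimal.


00011000 = 24
00110101 = 53
11000101 = 197
10100100 = 164
IP: 24.53.197.164


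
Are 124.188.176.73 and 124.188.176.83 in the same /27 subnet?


Mask: 255.255.255.224
124.188.176.73 AND mask = 124.188.176.64
124.188.176.83 AND mask = 124.188.176.64
Yes, same subnet (124.188.176.64)


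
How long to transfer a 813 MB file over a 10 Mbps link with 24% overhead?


Effective throughput = 10 * (1 - 24/100) = 7.6 Mbps
File size in Mb = 813 * 8 = 6504 Mb
Time = 6504 / 7.6
Time = 855.7895 seconds


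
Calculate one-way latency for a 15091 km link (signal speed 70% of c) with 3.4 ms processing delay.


Speed = 0.7 * 3e5 km/s = 210000 km/s
Propagation delay = 15091 / 210000 = 0.0719 s = 71.8619 ms
Processing delay = 3.4 ms
Total one-way latency = 75.2619 ms


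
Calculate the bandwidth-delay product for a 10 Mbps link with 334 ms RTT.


BDP = bandwidth * RTT
= 10 Mbps * 334 ms
= 10 * 1e6 * 334 / 1000 bits
= 3340000 bits
= 417500 bytes
= 407.7148 KB
BDP = 3340000 bits (417500 bytes)


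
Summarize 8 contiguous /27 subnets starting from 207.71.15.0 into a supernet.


Original prefix: /27
Number of subnets: 8 = 2^3
New prefix = 27 - 3 = 24
Supernet: 207.71.15.0/24


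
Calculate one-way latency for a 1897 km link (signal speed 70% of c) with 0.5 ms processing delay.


Speed = 0.7 * 3e5 km/s = 210000 km/s
Propagation delay = 1897 / 210000 = 0.009 s = 9.0333 ms
Processing delay = 0.5 ms
Total one-way latency = 9.5333 ms


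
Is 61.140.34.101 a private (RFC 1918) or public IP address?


RFC 1918 private ranges:
  10.0.0.0/8 (10.0.0.0 - 10.255.255.255)
  172.16.0.0/12 (172.16.0.0 - 172.31.255.255)
  192.168.0.0/16 (192.168.0.0 - 192.168.255.255)
Public (not in any RFC 1918 range)


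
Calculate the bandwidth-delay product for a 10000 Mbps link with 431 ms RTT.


BDP = bandwidth * RTT
= 10000 Mbps * 431 ms
= 10000 * 1e6 * 431 / 1000 bits
= 4310000000 bits
= 538750000 bytes
= 526123.0469 KB
BDP = 4310000000 bits (538750000 bytes)


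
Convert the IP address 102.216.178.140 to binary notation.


102 = 01100110
216 = 11011000
178 = 10110010
140 = 10001100
Binary: 01100110.11011000.10110010.10001100


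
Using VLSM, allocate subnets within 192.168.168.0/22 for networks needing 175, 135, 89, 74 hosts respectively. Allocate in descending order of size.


175 hosts -> /24 (254 usable): 192.168.168.0/24
135 hosts -> /24 (254 usable): 192.168.169.0/24
89 hosts -> /25 (126 usable): 192.168.170.0/25
74 hosts -> /25 (126 usable): 192.168.170.128/25
Allocation: 192.168.168.0/24 (175 hosts, 254 usable); 192.168.169.0/24 (135 hosts, 254 usable); 192.168.170.0/25 (89 hosts, 126 usable); 192.168.170.128/25 (74 hosts, 126 usable)


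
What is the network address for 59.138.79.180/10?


IP:   00111011.10001010.01001111.10110100
Mask: 11111111.11000000.00000000.00000000
AND operation:
Net:  00111011.10000000.00000000.00000000
Network: 59.128.0.0/10


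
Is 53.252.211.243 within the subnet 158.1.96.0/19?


Subnet network: 158.1.96.0
Test IP AND mask: 53.252.192.0
No, 53.252.211.243 is not in 158.1.96.0/19


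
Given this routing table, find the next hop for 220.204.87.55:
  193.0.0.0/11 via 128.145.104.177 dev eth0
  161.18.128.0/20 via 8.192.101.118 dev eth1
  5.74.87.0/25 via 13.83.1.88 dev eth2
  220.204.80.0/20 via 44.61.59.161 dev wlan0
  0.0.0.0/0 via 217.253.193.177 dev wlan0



Longest prefix match for 220.204.87.55:
  /11 193.0.0.0: no
  /20 161.18.128.0: no
  /25 5.74.87.0: no
  /20 220.204.80.0: MATCH
  /0 0.0.0.0: MATCH
Selected: next-hop 44.61.59.161 via wlan0 (matched /20)


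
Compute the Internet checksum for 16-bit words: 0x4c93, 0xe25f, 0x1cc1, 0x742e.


Sum all words (with carry folding):
+ 0x4c93 = 0x4c93
+ 0xe25f = 0x2ef3
+ 0x1cc1 = 0x4bb4
+ 0x742e = 0xbfe2
One's complement: ~0xbfe2
Checksum = 0x401d


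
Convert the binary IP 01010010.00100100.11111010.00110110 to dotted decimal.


01010010 = 82
00100100 = 36
11111010 = 250
00110110 = 54
IP: 82.36.250.54


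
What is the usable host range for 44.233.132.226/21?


Network: 44.233.128.0
Broadcast: 44.233.135.255
First usable = network + 1
Last usable = broadcast - 1
Range: 44.233.128.1 to 44.233.135.254


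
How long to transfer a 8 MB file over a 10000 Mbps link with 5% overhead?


Effective throughput = 10000 * (1 - 5/100) = 9500 Mbps
File size in Mb = 8 * 8 = 64 Mb
Time = 64 / 9500
Time = 0.0067 seconds


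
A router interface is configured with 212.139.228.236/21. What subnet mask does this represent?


/21 means 21 network bits, 11 host bits
Binary: 11111111111111111111100000000000
Mask: 255.255.248.0


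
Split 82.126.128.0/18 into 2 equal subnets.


New prefix = 18 + 1 = 19
Each subnet has 8192 addresses
  82.126.128.0/19
  82.126.160.0/19
Subnets: 82.126.128.0/19, 82.126.160.0/19


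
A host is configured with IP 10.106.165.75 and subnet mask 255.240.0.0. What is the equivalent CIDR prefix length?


Binary: 11111111.11110000.00000000.00000000
Count leading 1s
Prefix: /12


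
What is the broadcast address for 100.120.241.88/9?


Network: 100.0.0.0/9
Host bits = 23
Set all host bits to 1:
Broadcast: 100.127.255.255


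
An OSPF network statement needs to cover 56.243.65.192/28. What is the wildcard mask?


Subnet mask: 255.255.255.240
Wildcard = 255.255.255.255 - subnet mask
255 - 255 = 0
255 - 255 = 0
255 - 255 = 0
255 - 240 = 15
Wildcard: 0.0.0.15


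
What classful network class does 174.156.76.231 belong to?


First octet: 174
Binary: 10101110
10xxxxxx -> Class B (128-191)
Class B, default mask 255.255.0.0 (/16)


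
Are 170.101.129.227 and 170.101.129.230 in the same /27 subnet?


Mask: 255.255.255.224
170.101.129.227 AND mask = 170.101.129.224
170.101.129.230 AND mask = 170.101.129.224
Yes, same subnet (170.101.129.224)


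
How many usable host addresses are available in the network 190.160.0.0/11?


Host bits = 32 - 11 = 21
Total addresses = 2^21 = 2097152
Usable = total - 2 (network and broadcast)
Usable hosts: 2097150


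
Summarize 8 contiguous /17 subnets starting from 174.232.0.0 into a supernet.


Original prefix: /17
Number of subnets: 8 = 2^3
New prefix = 17 - 3 = 14
Supernet: 174.232.0.0/14


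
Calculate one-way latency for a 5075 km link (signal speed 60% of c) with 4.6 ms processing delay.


Speed = 0.6 * 3e5 km/s = 180000 km/s
Propagation delay = 5075 / 180000 = 0.0282 s = 28.1944 ms
Processing delay = 4.6 ms
Total one-way latency = 32.7944 ms


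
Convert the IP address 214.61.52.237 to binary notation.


214 = 11010110
61 = 00111101
52 = 00110100
237 = 11101101
Binary: 11010110.00111101.00110100.11101101


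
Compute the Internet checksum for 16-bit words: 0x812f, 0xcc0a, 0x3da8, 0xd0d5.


Sum all words (with carry folding):
+ 0x812f = 0x812f
+ 0xcc0a = 0x4d3a
+ 0x3da8 = 0x8ae2
+ 0xd0d5 = 0x5bb8
One's complement: ~0x5bb8
Checksum = 0xa447


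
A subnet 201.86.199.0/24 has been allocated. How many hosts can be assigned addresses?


Host bits = 32 - 24 = 8
Total addresses = 2^8 = 256
Usable = total - 2 (network and broadcast)
Usable hosts: 254


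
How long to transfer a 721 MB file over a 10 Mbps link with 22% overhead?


Effective throughput = 10 * (1 - 22/100) = 7.8 Mbps
File size in Mb = 721 * 8 = 5768 Mb
Time = 5768 / 7.8
Time = 739.4872 seconds


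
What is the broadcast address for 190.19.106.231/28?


Network: 190.19.106.224/28
Host bits = 4
Set all host bits to 1:
Broadcast: 190.19.106.239


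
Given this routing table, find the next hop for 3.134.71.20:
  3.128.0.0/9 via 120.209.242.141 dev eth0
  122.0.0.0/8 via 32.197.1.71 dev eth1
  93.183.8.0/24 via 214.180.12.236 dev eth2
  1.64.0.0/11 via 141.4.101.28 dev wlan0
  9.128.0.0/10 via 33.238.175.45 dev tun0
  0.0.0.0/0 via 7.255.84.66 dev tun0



Longest prefix match for 3.134.71.20:
  /9 3.128.0.0: MATCH
  /8 122.0.0.0: no
  /24 93.183.8.0: no
  /11 1.64.0.0: no
  /10 9.128.0.0: no
  /0 0.0.0.0: MATCH
Selected: next-hop 120.209.242.141 via eth0 (matched /9)


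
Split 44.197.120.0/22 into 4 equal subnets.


New prefix = 22 + 2 = 24
Each subnet has 256 addresses
  44.197.120.0/24
  44.197.121.0/24
  44.197.122.0/24
  44.197.123.0/24
Subnets: 44.197.120.0/24, 44.197.121.0/24, 44.197.122.0/24, 44.197.123.0/24


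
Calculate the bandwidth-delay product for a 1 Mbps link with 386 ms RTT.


BDP = bandwidth * RTT
= 1 Mbps * 386 ms
= 1 * 1e6 * 386 / 1000 bits
= 386000 bits
= 48250 bytes
= 47.1191 KB
BDP = 386000 bits (48250 bytes)


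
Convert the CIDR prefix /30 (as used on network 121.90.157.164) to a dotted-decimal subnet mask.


/30 means 30 network bits, 2 host bits
Binary: 11111111111111111111111111111100
Mask: 255.255.255.252


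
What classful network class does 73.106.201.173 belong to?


First octet: 73
Binary: 01001001
0xxxxxxx -> Class A (1-126)
Class A, default mask 255.0.0.0 (/8)


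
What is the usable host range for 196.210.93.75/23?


Network: 196.210.92.0
Broadcast: 196.210.93.255
First usable = network + 1
Last usable = broadcast - 1
Range: 196.210.92.1 to 196.210.93.254


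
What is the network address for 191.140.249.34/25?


IP:   10111111.10001100.11111001.00100010
Mask: 11111111.11111111.11111111.10000000
AND operation:
Net:  10111111.10001100.11111001.00000000
Network: 191.140.249.0/25


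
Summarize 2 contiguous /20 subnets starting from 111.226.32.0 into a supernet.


Original prefix: /20
Number of subnets: 2 = 2^1
New prefix = 20 - 1 = 19
Supernet: 111.226.32.0/19


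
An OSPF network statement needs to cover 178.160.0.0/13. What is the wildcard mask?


Subnet mask: 255.248.0.0
Wildcard = 255.255.255.255 - subnet mask
255 - 255 = 0
255 - 248 = 7
255 - 0 = 255
255 - 0 = 255
Wildcard: 0.7.255.255


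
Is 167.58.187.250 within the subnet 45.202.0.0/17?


Subnet network: 45.202.0.0
Test IP AND mask: 167.58.128.0
No, 167.58.187.250 is not in 45.202.0.0/17


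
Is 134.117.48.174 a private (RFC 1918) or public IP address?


RFC 1918 private ranges:
  10.0.0.0/8 (10.0.0.0 - 10.255.255.255)
  172.16.0.0/12 (172.16.0.0 - 172.31.255.255)
  192.168.0.0/16 (192.168.0.0 - 192.168.255.255)
Public (not in any RFC 1918 range)


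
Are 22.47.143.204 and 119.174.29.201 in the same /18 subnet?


Mask: 255.255.192.0
22.47.143.204 AND mask = 22.47.128.0
119.174.29.201 AND mask = 119.174.0.0
No, different subnets (22.47.128.0 vs 119.174.0.0)


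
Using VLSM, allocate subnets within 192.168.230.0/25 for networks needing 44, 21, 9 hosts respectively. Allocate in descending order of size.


44 hosts -> /26 (62 usable): 192.168.230.0/26
21 hosts -> /27 (30 usable): 192.168.230.64/27
9 hosts -> /28 (14 usable): 192.168.230.96/28
Allocation: 192.168.230.0/26 (44 hosts, 62 usable); 192.168.230.64/27 (21 hosts, 30 usable); 192.168.230.96/28 (9 hosts, 14 usable)


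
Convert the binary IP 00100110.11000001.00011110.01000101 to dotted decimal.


00100110 = 38
11000001 = 193
00011110 = 30
01000101 = 69
IP: 38.193.30.69


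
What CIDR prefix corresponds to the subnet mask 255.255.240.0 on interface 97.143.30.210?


Binary: 11111111.11111111.11110000.00000000
Count leading 1s
Prefix: /20


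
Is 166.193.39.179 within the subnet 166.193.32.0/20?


Subnet network: 166.193.32.0
Test IP AND mask: 166.193.32.0
Yes, 166.193.39.179 is in 166.193.32.0/20


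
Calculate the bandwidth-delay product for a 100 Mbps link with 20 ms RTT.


BDP = bandwidth * RTT
= 100 Mbps * 20 ms
= 100 * 1e6 * 20 / 1000 bits
= 2000000 bits
= 250000 bytes
= 244.1406 KB
BDP = 2000000 bits (250000 bytes)


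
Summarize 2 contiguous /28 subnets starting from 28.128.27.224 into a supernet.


Original prefix: /28
Number of subnets: 2 = 2^1
New prefix = 28 - 1 = 27
Supernet: 28.128.27.224/27


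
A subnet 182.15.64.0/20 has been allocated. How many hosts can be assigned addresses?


Host bits = 32 - 20 = 12
Total addresses = 2^12 = 4096
Usable = total - 2 (network and broadcast)
Usable hosts: 4094


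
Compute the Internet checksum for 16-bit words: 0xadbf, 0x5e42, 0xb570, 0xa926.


Sum all words (with carry folding):
+ 0xadbf = 0xadbf
+ 0x5e42 = 0x0c02
+ 0xb570 = 0xc172
+ 0xa926 = 0x6a99
One's complement: ~0x6a99
Checksum = 0x9566


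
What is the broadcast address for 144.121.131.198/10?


Network: 144.64.0.0/10
Host bits = 22
Set all host bits to 1:
Broadcast: 144.127.255.255


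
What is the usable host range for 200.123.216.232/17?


Network: 200.123.128.0
Broadcast: 200.123.255.255
First usable = network + 1
Last usable = broadcast - 1
Range: 200.123.128.1 to 200.123.255.254


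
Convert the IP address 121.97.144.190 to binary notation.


121 = 01111001
97 = 01100001
144 = 10010000
190 = 10111110
Binary: 01111001.01100001.10010000.10111110


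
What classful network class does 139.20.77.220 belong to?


First octet: 139
Binary: 10001011
10xxxxxx -> Class B (128-191)
Class B, default mask 255.255.0.0 (/16)


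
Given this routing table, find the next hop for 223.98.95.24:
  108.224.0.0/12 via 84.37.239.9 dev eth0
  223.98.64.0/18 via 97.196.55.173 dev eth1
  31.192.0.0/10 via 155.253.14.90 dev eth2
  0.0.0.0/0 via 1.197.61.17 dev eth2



Longest prefix match for 223.98.95.24:
  /12 108.224.0.0: no
  /18 223.98.64.0: MATCH
  /10 31.192.0.0: no
  /0 0.0.0.0: MATCH
Selected: next-hop 97.196.55.173 via eth1 (matched /18)


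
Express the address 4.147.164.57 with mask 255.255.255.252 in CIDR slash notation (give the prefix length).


Binary: 11111111.11111111.11111111.11111100
Count leading 1s
Prefix: /30


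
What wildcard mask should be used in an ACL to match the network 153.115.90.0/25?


Subnet mask: 255.255.255.128
Wildcard = 255.255.255.255 - subnet mask
255 - 255 = 0
255 - 255 = 0
255 - 255 = 0
255 - 128 = 127
Wildcard: 0.0.0.127


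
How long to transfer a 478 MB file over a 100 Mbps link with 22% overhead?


Effective throughput = 100 * (1 - 22/100) = 78 Mbps
File size in Mb = 478 * 8 = 3824 Mb
Time = 3824 / 78
Time = 49.0256 seconds


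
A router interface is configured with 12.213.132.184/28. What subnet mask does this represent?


/28 means 28 network bits, 4 host bits
Binary: 11111111111111111111111111110000
Mask: 255.255.255.240


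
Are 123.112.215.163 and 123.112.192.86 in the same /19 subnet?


Mask: 255.255.224.0
123.112.215.163 AND mask = 123.112.192.0
123.112.192.86 AND mask = 123.112.192.0
Yes, same subnet (123.112.192.0)


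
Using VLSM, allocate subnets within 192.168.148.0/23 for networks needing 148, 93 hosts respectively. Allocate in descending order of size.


148 hosts -> /24 (254 usable): 192.168.148.0/24
93 hosts -> /25 (126 usable): 192.168.149.0/25
Allocation: 192.168.148.0/24 (148 hosts, 254 usable); 192.168.149.0/25 (93 hosts, 126 usable)


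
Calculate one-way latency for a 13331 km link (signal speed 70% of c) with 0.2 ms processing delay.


Speed = 0.7 * 3e5 km/s = 210000 km/s
Propagation delay = 13331 / 210000 = 0.0635 s = 63.481 ms
Processing delay = 0.2 ms
Total one-way latency = 63.681 ms


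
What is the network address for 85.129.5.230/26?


IP:   01010101.10000001.00000101.11100110
Mask: 11111111.11111111.11111111.11000000
AND operation:
Net:  01010101.10000001.00000101.11000000
Network: 85.129.5.192/26


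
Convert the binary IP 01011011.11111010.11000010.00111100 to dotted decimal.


01011011 = 91
11111010 = 250
11000010 = 194
00111100 = 60
IP: 91.250.194.60


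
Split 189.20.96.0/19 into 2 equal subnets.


New prefix = 19 + 1 = 20
Each subnet has 4096 addresses
  189.20.96.0/20
  189.20.112.0/20
Subnets: 189.20.96.0/20, 189.20.112.0/20


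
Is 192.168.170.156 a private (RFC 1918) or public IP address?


RFC 1918 private ranges:
  10.0.0.0/8 (10.0.0.0 - 10.255.255.255)
  172.16.0.0/12 (172.16.0.0 - 172.31.255.255)
  192.168.0.0/16 (192.168.0.0 - 192.168.255.255)
Private (in 192.168.0.0/16)


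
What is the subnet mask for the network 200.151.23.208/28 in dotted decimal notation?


/28 means 28 network bits, 4 host bits
Binary: 11111111111111111111111111110000
Mask: 255.255.255.240


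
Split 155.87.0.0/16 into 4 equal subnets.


New prefix = 16 + 2 = 18
Each subnet has 16384 addresses
  155.87.0.0/18
  155.87.64.0/18
  155.87.128.0/18
  155.87.192.0/18
Subnets: 155.87.0.0/18, 155.87.64.0/18, 155.87.128.0/18, 155.87.192.0/18


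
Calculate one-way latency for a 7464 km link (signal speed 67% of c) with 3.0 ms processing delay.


Speed = 0.67 * 3e5 km/s = 201000 km/s
Propagation delay = 7464 / 201000 = 0.0371 s = 37.1343 ms
Processing delay = 3.0 ms
Total one-way latency = 40.1343 ms


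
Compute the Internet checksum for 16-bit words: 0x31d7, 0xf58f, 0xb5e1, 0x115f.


Sum all words (with carry folding):
+ 0x31d7 = 0x31d7
+ 0xf58f = 0x2767
+ 0xb5e1 = 0xdd48
+ 0x115f = 0xeea7
One's complement: ~0xeea7
Checksum = 0x1158


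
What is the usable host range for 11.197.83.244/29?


Network: 11.197.83.240
Broadcast: 11.197.83.247
First usable = network + 1
Last usable = broadcast - 1
Range: 11.197.83.241 to 11.197.83.246


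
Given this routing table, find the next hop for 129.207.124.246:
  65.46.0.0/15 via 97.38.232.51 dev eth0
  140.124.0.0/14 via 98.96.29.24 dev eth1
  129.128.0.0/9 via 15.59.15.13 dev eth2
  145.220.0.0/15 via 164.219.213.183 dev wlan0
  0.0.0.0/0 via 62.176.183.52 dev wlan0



Longest prefix match for 129.207.124.246:
  /15 65.46.0.0: no
  /14 140.124.0.0: no
  /9 129.128.0.0: MATCH
  /15 145.220.0.0: no
  /0 0.0.0.0: MATCH
Selected: next-hop 15.59.15.13 via eth2 (matched /9)


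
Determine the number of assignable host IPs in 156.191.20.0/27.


Host bits = 32 - 27 = 5
Total addresses = 2^5 = 32
Usable = total - 2 (network and broadcast)
Usable hosts: 30


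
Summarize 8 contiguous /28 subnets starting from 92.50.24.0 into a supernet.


Original prefix: /28
Number of subnets: 8 = 2^3
New prefix = 28 - 3 = 25
Supernet: 92.50.24.0/25


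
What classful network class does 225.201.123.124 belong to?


First octet: 225
Binary: 11100001
1110xxxx -> Class D (224-239)
Class D (multicast), default mask N/A


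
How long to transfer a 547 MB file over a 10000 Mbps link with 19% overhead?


Effective throughput = 10000 * (1 - 19/100) = 8100.0 Mbps
File size in Mb = 547 * 8 = 4376 Mb
Time = 4376 / 8100.0
Time = 0.5402 seconds
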